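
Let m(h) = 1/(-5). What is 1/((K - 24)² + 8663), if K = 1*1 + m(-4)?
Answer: 25/230031 ≈ 0.00010868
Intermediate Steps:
m(h) = -⅕
K = ⅘ (K = 1*1 - ⅕ = 1 - ⅕ = ⅘ ≈ 0.80000)
1/((K - 24)² + 8663) = 1/((⅘ - 24)² + 8663) = 1/((-116/5)² + 8663) = 1/(13456/25 + 8663) = 1/(230031/25) = 25/230031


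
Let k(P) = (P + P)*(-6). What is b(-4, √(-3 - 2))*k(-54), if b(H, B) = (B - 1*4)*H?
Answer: 10368 - 2592*I*√5 ≈ 10368.0 - 5795.9*I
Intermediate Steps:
b(H, B) = H*(-4 + B) (b(H, B) = (B - 4)*H = (-4 + B)*H = H*(-4 + B))
k(P) = -12*P (k(P) = (2*P)*(-6) = -12*P)
b(-4, √(-3 - 2))*k(-54) = (-4*(-4 + √(-3 - 2)))*(-12*(-54)) = -4*(-4 + √(-5))*648 = -4*(-4 + I*√5)*648 = (16 - 4*I*√5)*648 = 10368 - 2592*I*√5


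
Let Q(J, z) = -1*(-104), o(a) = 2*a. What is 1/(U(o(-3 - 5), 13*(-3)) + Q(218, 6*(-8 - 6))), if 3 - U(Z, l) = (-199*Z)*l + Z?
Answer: 1/124299 ≈ 8.0451e-6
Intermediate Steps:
U(Z, l) = 3 - Z + 199*Z*l (U(Z, l) = 3 - ((-199*Z)*l + Z) = 3 - (-199*Z*l + Z) = 3 - (Z - 199*Z*l) = 3 + (-Z + 199*Z*l) = 3 - Z + 199*Z*l)
Q(J, z) = 104
1/(U(o(-3 - 5), 13*(-3)) + Q(218, 6*(-8 - 6))) = 1/((3 - 2*(-3 - 5) + 199*(2*(-3 - 5))*(13*(-3))) + 104) = 1/((3 - 2*(-8) + 199*(2*(-8))*(-39)) + 104) = 1/((3 - 1*(-16) + 199*(-16)*(-39)) + 104) = 1/((3 + 16 + 124176) + 104) = 1/(124195 + 104) = 1/124299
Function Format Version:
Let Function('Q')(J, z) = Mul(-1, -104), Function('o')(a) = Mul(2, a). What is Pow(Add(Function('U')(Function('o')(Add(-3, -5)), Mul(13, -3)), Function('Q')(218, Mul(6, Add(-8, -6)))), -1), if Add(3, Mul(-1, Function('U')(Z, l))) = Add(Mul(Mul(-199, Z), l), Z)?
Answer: Rational(1, 124299) ≈ 8.0451e-6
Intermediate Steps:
Function('U')(Z, l) = Add(3, Mul(-1, Z), Mul(199, Z, l)) (Function('U')(Z, l) = Add(3, Mul(-1, Add(Mul(Mul(-199, Z), l), Z))) = Add(3, Mul(-1, Add(Mul(-199, Z, l), Z))) = Add(3, Mul(-1, Add(Z, Mul(-199, Z, l)))) = Add(3, Add(Mul(-1, Z), Mul(199, Z, l))) = Add(3, Mul(-1, Z), Mul(199, Z, l)))
Function('Q')(J, z) = 104
Pow(Add(Function('U')(Function('o')(Add(-3, -5)), Mul(13, -3)), Function('Q')(218, Mul(6, Add(-8, -6)))), -1) = Pow(Add(Add(3, Mul(-1, Mul(2, Add(-3, -5))), Mul(199, Mul(2, Add(-3, -5)), Mul(13, -3))), 104), -1) = Pow(Add(Add(3, Mul(-1, Mul(2, -8)), Mul(199, Mul(2, -8), -39)), 104), -1) = Pow(Add(Add(3, Mul(-1, -16), Mul(199, -16, -39)), 104), -1) = Pow(Add(Add(3, 16, 124176), 104), -1) = Pow(Add(124195, 104), -1) = Pow(124299, -1) = Rational(1, 124299)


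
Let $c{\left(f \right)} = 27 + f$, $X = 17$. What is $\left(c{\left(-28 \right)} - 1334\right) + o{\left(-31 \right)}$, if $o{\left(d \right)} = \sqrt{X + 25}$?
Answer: $-1335 + \sqrt{42} \approx -1328.5$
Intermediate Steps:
$o{\left(d \right)} = \sqrt{42}$ ($o{\left(d \right)} = \sqrt{17 + 25} = \sqrt{42}$)
$\left(c{\left(-28 \right)} - 1334\right) + o{\left(-31 \right)} = \left(\left(27 - 28\right) - 1334\right) + \sqrt{42} = \left(-1 - 1334\right) + \sqrt{42} = -1335 + \sqrt{42}$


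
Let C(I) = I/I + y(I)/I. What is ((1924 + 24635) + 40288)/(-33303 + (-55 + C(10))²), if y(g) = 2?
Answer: -1671175/760214 ≈ -2.1983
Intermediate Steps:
C(I) = 1 + 2/I (C(I) = I/I + 2/I = 1 + 2/I)
((1924 + 24635) + 40288)/(-33303 + (-55 + C(10))²) = ((1924 + 24635) + 40288)/(-33303 + (-55 + (2 + 10)/10)²) = (26559 + 40288)/(-33303 + (-55 + (⅒)*12)²) = 66847/(-33303 + (-55 + 6/5)²) = 66847/(-33303 + (-269/5)²) = 66847/(-33303 + 72361/25) = 66847/(-760214/25) = 66847*(-25/760214) = -1671175/760214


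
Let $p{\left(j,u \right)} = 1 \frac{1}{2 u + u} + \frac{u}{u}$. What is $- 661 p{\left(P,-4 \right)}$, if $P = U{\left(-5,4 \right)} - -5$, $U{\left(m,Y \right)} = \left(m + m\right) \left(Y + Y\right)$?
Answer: $- \frac{7271}{12} \approx -605.92$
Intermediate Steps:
$U{\left(m,Y \right)} = 4 Y m$ ($U{\left(m,Y \right)} = 2 m 2 Y = 4 Y m$)
$P = -75$ ($P = 4 \cdot 4 \left(-5\right) - -5 = -80 + 5 = -75$)
$p{\left(j,u \right)} = 1 + \frac{1}{3 u}$ ($p{\left(j,u \right)} = 1 \frac{1}{3 u} + 1 = \frac{1}{3 u} + 1 = 1 + \frac{1}{3 u}$)
$- 661 p{\left(P,-4 \right)} = - 661 \frac{\frac{1}{3} - 4}{-4} = - 661 \left(\left(- \frac{1}{4}\right) \left(- \frac{11}{3}\right)\right) = \left(-661\right) \frac{11}{12} = - \frac{7271}{12}$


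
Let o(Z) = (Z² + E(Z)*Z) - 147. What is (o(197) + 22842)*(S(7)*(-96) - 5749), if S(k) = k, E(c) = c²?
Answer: -49485857217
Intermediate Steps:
o(Z) = -147 + Z² + Z³ (o(Z) = (Z² + Z²*Z) - 147 = (Z² + Z³) - 147 = -147 + Z² + Z³)
(o(197) + 22842)*(S(7)*(-96) - 5749) = ((-147 + 197² + 197³) + 22842)*(7*(-96) - 5749) = ((-147 + 38809 + 7645373) + 22842)*(-672 - 5749) = (7684035 + 22842)*(-6421) = 7706877*(-6421) = -49485857217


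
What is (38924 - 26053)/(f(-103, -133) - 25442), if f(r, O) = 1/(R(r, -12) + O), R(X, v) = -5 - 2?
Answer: -1801940/3561881 ≈ -0.50590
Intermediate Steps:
R(X, v) = -7
f(r, O) = 1/(-7 + O)
(38924 - 26053)/(f(-103, -133) - 25442) = (38924 - 26053)/(1/(-7 - 133) - 25442) = 12871/(1/(-140) - 25442) = 12871/(-1/140 - 25442) = 12871/(-3561881/140) = 12871*(-140/3561881) = -1801940/3561881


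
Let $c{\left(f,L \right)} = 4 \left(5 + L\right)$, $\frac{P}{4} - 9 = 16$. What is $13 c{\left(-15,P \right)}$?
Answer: $5460$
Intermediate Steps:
$P = 100$ ($P = 36 + 4 \cdot 16 = 36 + 64 = 100$)
$c{\left(f,L \right)} = 20 + 4 L$
$13 c{\left(-15,P \right)} = 13 \left(20 + 4 \cdot 100\right) = 13 \left(20 + 400\right) = 13 \cdot 420 = 5460$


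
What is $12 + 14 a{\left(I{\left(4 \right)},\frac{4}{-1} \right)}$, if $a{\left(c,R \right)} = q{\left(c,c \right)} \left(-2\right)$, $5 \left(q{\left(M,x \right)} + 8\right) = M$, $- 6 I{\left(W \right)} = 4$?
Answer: $\frac{3596}{15} \approx 239.73$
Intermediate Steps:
$I{\left(W \right)} = - \frac{2}{3}$ ($I{\left(W \right)} = \left(- \frac{1}{6}\right) 4 = - \frac{2}{3}$)
$q{\left(M,x \right)} = -8 + \frac{M}{5}$
$a{\left(c,R \right)} = 16 - \frac{2 c}{5}$ ($a{\left(c,R \right)} = \left(-8 + \frac{c}{5}\right) \left(-2\right) = 16 - \frac{2 c}{5}$)
$12 + 14 a{\left(I{\left(4 \right)},\frac{4}{-1} \right)} = 12 + 14 \left(16 - - \frac{4}{15}\right) = 12 + 14 \left(16 + \frac{4}{15}\right) = 12 + 14 \cdot \frac{244}{15} = 12 + \frac{3416}{15} = \frac{3596}{15}$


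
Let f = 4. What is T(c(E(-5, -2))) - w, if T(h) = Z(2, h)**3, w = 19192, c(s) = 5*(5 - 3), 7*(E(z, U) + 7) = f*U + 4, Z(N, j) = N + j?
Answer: -17464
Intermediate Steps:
E(z, U) = -45/7 + 4*U/7 (E(z, U) = -7 + (4*U + 4)/7 = -7 + (4 + 4*U)/7 = -7 + (4/7 + 4*U/7) = -45/7 + 4*U/7)
c(s) = 10 (c(s) = 5*2 = 10)
T(h) = (2 + h)**3
T(c(E(-5, -2))) - w = (2 + 10)**3 - 1*19192 = 12**3 - 19192 = 1728 - 19192 = -17464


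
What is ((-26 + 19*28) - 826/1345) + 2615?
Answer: 4196919/1345 ≈ 3120.4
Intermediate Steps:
((-26 + 19*28) - 826/1345) + 2615 = ((-26 + 532) - 826*1/1345) + 2615 = (506 - 826/1345) + 2615 = 679744/1345 + 2615 = 4196919/1345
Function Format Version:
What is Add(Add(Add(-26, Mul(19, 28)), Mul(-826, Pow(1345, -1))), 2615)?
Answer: Rational(4196919, 1345) ≈ 3120.4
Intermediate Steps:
Add(Add(Add(-26, Mul(19, 28)), Mul(-826, Pow(1345, -1))), 2615) = Add(Add(Add(-26, 532), Mul(-826, Rational(1, 1345))), 2615) = Add(Add(506, Rational(-826, 1345)), 2615) = Add(Rational(679744, 1345), 2615) = Rational(4196919, 1345)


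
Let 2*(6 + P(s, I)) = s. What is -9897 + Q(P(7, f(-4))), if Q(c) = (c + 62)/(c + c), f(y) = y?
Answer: -99089/10 ≈ -9908.9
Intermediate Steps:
P(s, I) = -6 + s/2
Q(c) = (62 + c)/(2*c) (Q(c) = (62 + c)/((2*c)) = (62 + c)*(1/(2*c)) = (62 + c)/(2*c))
-9897 + Q(P(7, f(-4))) = -9897 + (62 + (-6 + (½)*7))/(2*(-6 + (½)*7)) = -9897 + (62 + (-6 + 7/2))/(2*(-6 + 7/2)) = -9897 + (62 - 5/2)/(2*(-5/2)) = -9897 + (½)*(-⅖)*(119/2) = -9897 - 119/10 = -99089/10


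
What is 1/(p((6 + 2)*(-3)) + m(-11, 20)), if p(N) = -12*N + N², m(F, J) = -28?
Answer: 1/836 ≈ 0.0011962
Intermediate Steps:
p(N) = N² - 12*N
1/(p((6 + 2)*(-3)) + m(-11, 20)) = 1/(((6 + 2)*(-3))*(-12 + (6 + 2)*(-3)) - 28) = 1/((8*(-3))*(-12 + 8*(-3)) - 28) = 1/(-24*(-12 - 24) - 28) = 1/(-24*(-36) - 28) = 1/(864 - 28) = 1/836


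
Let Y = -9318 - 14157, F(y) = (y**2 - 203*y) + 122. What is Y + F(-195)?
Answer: 54257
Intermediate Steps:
F(y) = 122 + y**2 - 203*y
Y = -23475
Y + F(-195) = -23475 + (122 + (-195)**2 - 203*(-195)) = -23475 + (122 + 38025 + 39585) = -23475 + 77732 = 54257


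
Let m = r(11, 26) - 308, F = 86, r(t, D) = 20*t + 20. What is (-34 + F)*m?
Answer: -3536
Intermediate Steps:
r(t, D) = 20 + 20*t
m = -68 (m = (20 + 20*11) - 308 = (20 + 220) - 308 = 240 - 308 = -68)
(-34 + F)*m = (-34 + 86)*(-68) = 52*(-68) = -3536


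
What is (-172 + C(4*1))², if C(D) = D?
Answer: 28224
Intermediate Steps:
(-172 + C(4*1))² = (-172 + 4*1)² = (-172 + 4)² = (-168)² = 28224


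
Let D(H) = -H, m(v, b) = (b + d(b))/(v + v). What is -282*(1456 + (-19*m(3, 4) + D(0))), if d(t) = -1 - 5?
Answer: -412378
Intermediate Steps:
d(t) = -6
m(v, b) = (-6 + b)/(2*v) (m(v, b) = (b - 6)/(v + v) = (-6 + b)/((2*v)) = (-6 + b)*(1/(2*v)) = (-6 + b)/(2*v))
-282*(1456 + (-19*m(3, 4) + D(0))) = -282*(1456 + (-19*(-6 + 4)/(2*3) - 1*0)) = -282*(1456 + (-19*(-2)/(2*3) + 0)) = -282*(1456 + (-19*(-1/3) + 0)) = -282*(1456 + (19/3 + 0)) = -282*(1456 + 19/3) = -282*4387/3 = -412378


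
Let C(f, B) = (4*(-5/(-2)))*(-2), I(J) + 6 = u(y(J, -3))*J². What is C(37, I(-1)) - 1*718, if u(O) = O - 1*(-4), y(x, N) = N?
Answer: -738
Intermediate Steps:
u(O) = 4 + O (u(O) = O + 4 = 4 + O)
I(J) = -6 + J² (I(J) = -6 + (4 - 3)*J² = -6 + 1*J² = -6 + J²)
C(f, B) = -20 (C(f, B) = (4*(-5*(-½)))*(-2) = (4*(5/2))*(-2) = 10*(-2) = -20)
C(37, I(-1)) - 1*718 = -20 - 1*718 = -20 - 718 = -738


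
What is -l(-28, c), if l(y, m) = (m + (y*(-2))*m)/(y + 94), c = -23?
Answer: 437/22 ≈ 19.864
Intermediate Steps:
l(y, m) = (m - 2*m*y)/(94 + y) (l(y, m) = (m + (-2*y)*m)/(94 + y) = (m - 2*m*y)/(94 + y))
-l(-28, c) = -(-23)*(1 - 2*(-28))/(94 - 28) = -(-23)*(1 + 56)/66 = -(-23)*57/66 = -1*(-437/22) = 437/22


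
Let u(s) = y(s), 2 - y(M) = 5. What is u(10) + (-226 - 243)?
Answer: -472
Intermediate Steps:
y(M) = -3 (y(M) = 2 - 1*5 = 2 - 5 = -3)
u(s) = -3
u(10) + (-226 - 243) = -3 + (-226 - 243) = -3 - 469 = -472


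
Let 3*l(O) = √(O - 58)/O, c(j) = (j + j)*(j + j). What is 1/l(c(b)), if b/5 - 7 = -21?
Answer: 9800*√19542/3257 ≈ 420.62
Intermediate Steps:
b = -70 (b = 35 + 5*(-21) = 35 - 105 = -70)
c(j) = 4*j² (c(j) = (2*j)*(2*j) = 4*j²)
l(O) = √(-58 + O)/(3*O) (l(O) = (√(O - 58)/O)/3 = (√(-58 + O)/O)/3 = √(-58 + O)/(3*O))
1/l(c(b)) = 1/(√(-58 + 4*(-70)²)/(3*((4*(-70)²)))) = 1/(√(-58 + 4*4900)/(3*((4*4900)))) = 1/((⅓)*√(-58 + 19600)/19600) = 1/((⅓)*(1/19600)*√19542) = 1/(√19542/58800) = 9800*√19542/3257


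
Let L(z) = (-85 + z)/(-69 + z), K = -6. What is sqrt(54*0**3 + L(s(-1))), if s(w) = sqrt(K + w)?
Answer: sqrt((85 - I*sqrt(7))/(69 - I*sqrt(7))) ≈ 1.1098 + 0.004*I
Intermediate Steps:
s(w) = sqrt(-6 + w)
L(z) = (-85 + z)/(-69 + z)
sqrt(54*0**3 + L(s(-1))) = sqrt(54*0**3 + (-85 + sqrt(-6 - 1))/(-69 + sqrt(-6 - 1))) = sqrt(54*0 + (-85 + sqrt(-7))/(-69 + sqrt(-7))) = sqrt(0 + (-85 + I*sqrt(7))/(-69 + I*sqrt(7))) = sqrt((-85 + I*sqrt(7))/(-69 + I*sqrt(7)))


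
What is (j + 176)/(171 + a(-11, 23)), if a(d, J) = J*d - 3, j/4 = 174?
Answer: -872/85 ≈ -10.259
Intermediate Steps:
j = 696 (j = 4*174 = 696)
a(d, J) = -3 + J*d
(j + 176)/(171 + a(-11, 23)) = (696 + 176)/(171 + (-3 + 23*(-11))) = 872/(171 + (-3 - 253)) = 872/(171 - 256) = 872/(-85) = 872*(-1/85) = -872/85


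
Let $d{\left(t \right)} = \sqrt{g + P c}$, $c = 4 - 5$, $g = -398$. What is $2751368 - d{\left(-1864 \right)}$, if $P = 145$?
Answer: $2751368 - i \sqrt{543} \approx 2.7514 \cdot 10^{6} - 23.302 i$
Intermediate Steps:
$c = -1$
$d{\left(t \right)} = i \sqrt{543}$ ($d{\left(t \right)} = \sqrt{-398 + 145 \left(-1\right)} = \sqrt{-398 - 145} = \sqrt{-543} = i \sqrt{543}$)
$2751368 - d{\left(-1864 \right)} = 2751368 - i \sqrt{543}$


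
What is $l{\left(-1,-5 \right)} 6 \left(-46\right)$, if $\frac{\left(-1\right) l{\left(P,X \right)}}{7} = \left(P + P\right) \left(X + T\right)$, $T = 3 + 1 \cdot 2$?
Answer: $0$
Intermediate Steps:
$T = 5$ ($T = 3 + 2 = 5$)
$l{\left(P,X \right)} = - 14 P \left(5 + X\right)$ ($l{\left(P,X \right)} = - 7 \left(P + P\right) \left(X + 5\right) = - 7 \cdot 2 P \left(5 + X\right) = - 14 P \left(5 + X\right)$)
$l{\left(-1,-5 \right)} 6 \left(-46\right) = \left(-14\right) \left(-1\right) \left(5 - 5\right) 6 \left(-46\right) = \left(-14\right) \left(-1\right) 0 \cdot 6 \left(-46\right) = 0 \cdot 6 \left(-46\right) = 0 \left(-46\right) = 0$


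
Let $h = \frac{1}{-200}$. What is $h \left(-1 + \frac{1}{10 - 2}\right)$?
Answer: $\frac{7}{1600} \approx 0.004375$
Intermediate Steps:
$h = - \frac{1}{200} \approx -0.005$
$h \left(-1 + \frac{1}{10 - 2}\right) = - \frac{-1 + \frac{1}{10 - 2}}{200} = - \frac{-1 + \frac{1}{8}}{200} = \left(- \frac{1}{200}\right) \left(- \frac{7}{8}\right) = \frac{7}{1600}$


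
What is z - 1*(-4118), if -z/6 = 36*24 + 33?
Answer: -1264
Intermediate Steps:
z = -5382 (z = -6*(36*24 + 33) = -6*(864 + 33) = -6*897 = -5382)
z - 1*(-4118) = -5382 - 1*(-4118) = -5382 + 4118 = -1264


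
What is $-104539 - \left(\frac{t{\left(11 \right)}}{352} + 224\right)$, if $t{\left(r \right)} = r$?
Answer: $- \frac{3352417}{32} \approx -1.0476 \cdot 10^{5}$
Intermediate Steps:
$-104539 - \left(\frac{t{\left(11 \right)}}{352} + 224\right) = -104539 - \left(\frac{1}{352} \cdot 11 + 224\right) = -104539 - \left(\frac{1}{32} + 224\right) = -104539 - \frac{7169}{32} = - \frac{3352417}{32}$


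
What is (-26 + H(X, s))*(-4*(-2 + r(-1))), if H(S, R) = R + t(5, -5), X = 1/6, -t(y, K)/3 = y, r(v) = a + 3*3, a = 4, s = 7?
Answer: 1496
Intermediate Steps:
r(v) = 13 (r(v) = 4 + 3*3 = 4 + 9 = 13)
t(y, K) = -3*y
X = ⅙ ≈ 0.16667
H(S, R) = -15 + R (H(S, R) = R - 3*5 = R - 15 = -15 + R)
(-26 + H(X, s))*(-4*(-2 + r(-1))) = (-26 + (-15 + 7))*(-4*(-2 + 13)) = (-26 - 8)*(-4*11) = -34*(-44) = 1496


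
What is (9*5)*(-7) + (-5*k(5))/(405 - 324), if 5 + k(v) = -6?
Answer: -25460/81 ≈ -314.32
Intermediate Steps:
k(v) = -11 (k(v) = -5 - 6 = -11)
(9*5)*(-7) + (-5*k(5))/(405 - 324) = (9*5)*(-7) + (-5*(-11))/(405 - 324) = 45*(-7) + 55/81 = -315 + (1/81)*55 = -315 + 55/81 = -25460/81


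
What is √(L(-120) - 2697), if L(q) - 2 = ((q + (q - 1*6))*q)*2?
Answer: √56345 ≈ 237.37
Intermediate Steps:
L(q) = 2 + 2*q*(-6 + 2*q) (L(q) = 2 + ((q + (q - 1*6))*q)*2 = 2 + ((q + (q - 6))*q)*2 = 2 + ((q + (-6 + q))*q)*2 = 2 + ((-6 + 2*q)*q)*2 = 2 + (q*(-6 + 2*q))*2 = 2 + 2*q*(-6 + 2*q))
√(L(-120) - 2697) = √((2 - 12*(-120) + 4*(-120)²) - 2697) = √((2 + 1440 + 4*14400) - 2697) = √((2 + 1440 + 57600) - 2697) = √(59042 - 2697) = √56345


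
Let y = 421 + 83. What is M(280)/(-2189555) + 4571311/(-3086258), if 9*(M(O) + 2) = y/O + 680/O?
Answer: -64344420862331/43441274797650 ≈ -1.4812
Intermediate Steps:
y = 504
M(O) = -2 + 1184/(9*O) (M(O) = -2 + (504/O + 680/O)/9 = -2 + (1184/O)/9 = -2 + 1184/(9*O))
M(280)/(-2189555) + 4571311/(-3086258) = (-2 + (1184/9)/280)/(-2189555) + 4571311/(-3086258) = (-2 + (1184/9)*(1/280))*(-1/2189555) + 4571311*(-1/3086258) = (-2 + 148/315)*(-1/2189555) - 4571311/3086258 = -482/315*(-1/2189555) - 4571311/3086258 = 482/689709825 - 4571311/3086258 = -64344420862331/43441274797650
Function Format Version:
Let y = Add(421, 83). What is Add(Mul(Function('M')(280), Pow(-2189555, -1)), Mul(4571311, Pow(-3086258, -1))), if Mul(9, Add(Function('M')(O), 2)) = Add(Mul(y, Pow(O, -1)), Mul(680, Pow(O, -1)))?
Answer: Rational(-64344420862331, 43441274797650) ≈ -1.4812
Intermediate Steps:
y = 504
Function('M')(O) = Add(-2, Mul(Rational(1184, 9), Pow(O, -1))) (Function('M')(O) = Add(-2, Mul(Rational(1, 9), Add(Mul(504, Pow(O, -1)), Mul(680, Pow(O, -1))))) = Add(-2, Mul(Rational(1, 9), Mul(1184, Pow(O, -1)))) = Add(-2, Mul(Rational(1184, 9), Pow(O, -1))))
Add(Mul(Function('M')(280), Pow(-2189555, -1)), Mul(4571311, Pow(-3086258, -1))) = Add(Mul(Add(-2, Mul(Rational(1184, 9), Pow(280, -1))), Pow(-2189555, -1)), Mul(4571311, Pow(-3086258, -1))) = Add(Mul(Add(-2, Mul(Rational(1184, 9), Rational(1, 280))), Rational(-1, 2189555)), Mul(4571311, Rational(-1, 3086258))) = Add(Mul(Add(-2, Rational(148, 315)), Rational(-1, 2189555)), Rational(-4571311, 3086258)) = Add(Mul(Rational(-482, 315), Rational(-1, 2189555)), Rational(-4571311, 3086258)) = Add(Rational(482, 689709825), Rational(-4571311, 3086258)) = Rational(-64344420862331, 43441274797650)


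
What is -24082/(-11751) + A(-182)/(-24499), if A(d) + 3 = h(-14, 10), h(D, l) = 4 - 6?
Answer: 590043673/287887749 ≈ 2.0496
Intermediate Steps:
h(D, l) = -2
A(d) = -5 (A(d) = -3 - 2 = -5)
-24082/(-11751) + A(-182)/(-24499) = -24082/(-11751) - 5/(-24499) = -24082*(-1/11751) - 5*(-1/24499) = 24082/11751 + 5/24499 = 590043673/287887749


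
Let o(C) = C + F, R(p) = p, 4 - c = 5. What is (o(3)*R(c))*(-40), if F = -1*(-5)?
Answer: 320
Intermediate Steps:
c = -1 (c = 4 - 1*5 = 4 - 5 = -1)
F = 5
o(C) = 5 + C (o(C) = C + 5 = 5 + C)
(o(3)*R(c))*(-40) = ((5 + 3)*(-1))*(-40) = (8*(-1))*(-40) = -8*(-40) = 320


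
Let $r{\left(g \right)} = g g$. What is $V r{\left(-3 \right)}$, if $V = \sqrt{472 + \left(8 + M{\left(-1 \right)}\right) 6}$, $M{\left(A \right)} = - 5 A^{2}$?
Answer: $63 \sqrt{10} \approx 199.22$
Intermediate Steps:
$r{\left(g \right)} = g^{2}$
$V = 7 \sqrt{10}$ ($V = \sqrt{472 + \left(8 - 5 \left(-1\right)^{2}\right) 6} = \sqrt{472 + \left(8 - 5\right) 6} = \sqrt{472 + 3 \cdot 6} = \sqrt{472 + 18} = \sqrt{490} = 7 \sqrt{10} \approx 22.136$)
$V r{\left(-3 \right)} = 7 \sqrt{10} \left(-3\right)^{2} = 7 \sqrt{10} \cdot 9 = 63 \sqrt{10}$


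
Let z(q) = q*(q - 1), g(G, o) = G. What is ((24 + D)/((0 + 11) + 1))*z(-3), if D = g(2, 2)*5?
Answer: 34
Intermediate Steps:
D = 10 (D = 2*5 = 10)
z(q) = q*(-1 + q)
((24 + D)/((0 + 11) + 1))*z(-3) = ((24 + 10)/((0 + 11) + 1))*(-3*(-1 - 3)) = (34/(11 + 1))*(-3*(-4)) = (34/12)*12 = (34*(1/12))*12 = (17/6)*12 = 34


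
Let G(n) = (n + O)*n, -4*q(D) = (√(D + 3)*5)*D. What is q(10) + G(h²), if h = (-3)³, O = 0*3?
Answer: 531441 - 25*√13/2 ≈ 5.3140e+5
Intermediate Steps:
O = 0
h = -27
q(D) = -5*D*√(3 + D)/4 (q(D) = -√(D + 3)*5*D/4 = -√(3 + D)*5*D/4 = -5*√(3 + D)*D/4 = -5*D*√(3 + D)/4)
G(n) = n² (G(n) = (n + 0)*n = n*n = n²)
q(10) + G(h²) = -5/4*10*√(3 + 10) + ((-27)²)² = -5/4*10*√13 + 729² = -25*√13/2 + 531441 = 531441 - 25*√13/2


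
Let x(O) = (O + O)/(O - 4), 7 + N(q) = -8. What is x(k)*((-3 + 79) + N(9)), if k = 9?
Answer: 1098/5 ≈ 219.60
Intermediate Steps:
N(q) = -15 (N(q) = -7 - 8 = -15)
x(O) = 2*O/(-4 + O) (x(O) = (2*O)/(-4 + O) = 2*O/(-4 + O))
x(k)*((-3 + 79) + N(9)) = (2*9/(-4 + 9))*((-3 + 79) - 15) = (2*9/5)*(76 - 15) = (2*9*(⅕))*61 = (18/5)*61 = 1098/5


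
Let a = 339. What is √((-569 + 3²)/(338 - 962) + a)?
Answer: 2*√129246/39 ≈ 18.436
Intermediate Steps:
√((-569 + 3²)/(338 - 962) + a) = √((-569 + 3²)/(338 - 962) + 339) = √((-569 + 9)/(-624) + 339) = √(-560*(-1/624) + 339) = √(35/39 + 339) = √(13256/39) = 2*√129246/39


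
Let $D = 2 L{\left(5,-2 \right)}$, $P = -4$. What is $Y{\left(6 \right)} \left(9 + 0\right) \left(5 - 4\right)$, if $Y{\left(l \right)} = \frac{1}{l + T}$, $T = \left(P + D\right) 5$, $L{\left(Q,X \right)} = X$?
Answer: $- \frac{9}{34} \approx -0.26471$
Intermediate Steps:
$D = -4$ ($D = 2 \left(-2\right) = -4$)
$T = -40$ ($T = \left(-4 - 4\right) 5 = \left(-8\right) 5 = -40$)
$Y{\left(l \right)} = \frac{1}{-40 + l}$ ($Y{\left(l \right)} = \frac{1}{l - 40} = \frac{1}{-40 + l}$)
$Y{\left(6 \right)} \left(9 + 0\right) \left(5 - 4\right) = \frac{\left(9 + 0\right) \left(5 - 4\right)}{-40 + 6} = \frac{9 \cdot 1}{-34} = \left(- \frac{1}{34}\right) 9 = - \frac{9}{34}$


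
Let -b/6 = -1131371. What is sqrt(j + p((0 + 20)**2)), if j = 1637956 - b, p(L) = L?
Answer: I*sqrt(5149870) ≈ 2269.3*I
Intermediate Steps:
b = 6788226 (b = -6*(-1131371) = 6788226)
j = -5150270 (j = 1637956 - 1*6788226 = 1637956 - 6788226 = -5150270)
sqrt(j + p((0 + 20)**2)) = sqrt(-5150270 + (0 + 20)**2) = sqrt(-5150270 + 20**2) = sqrt(-5150270 + 400) = sqrt(-5149870) = I*sqrt(5149870)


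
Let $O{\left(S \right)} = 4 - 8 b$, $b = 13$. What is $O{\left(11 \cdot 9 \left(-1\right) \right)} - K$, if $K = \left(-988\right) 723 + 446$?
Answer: $713778$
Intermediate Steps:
$K = -713878$ ($K = -714324 + 446 = -713878$)
$O{\left(S \right)} = -100$ ($O{\left(S \right)} = 4 - 104 = -100$)
$O{\left(11 \cdot 9 \left(-1\right) \right)} - K = -100 - -713878 = -100 + 713878 = 713778$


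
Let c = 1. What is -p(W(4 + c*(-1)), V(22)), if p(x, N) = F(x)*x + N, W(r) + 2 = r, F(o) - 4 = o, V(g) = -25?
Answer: 20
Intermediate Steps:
F(o) = 4 + o
W(r) = -2 + r
p(x, N) = N + x*(4 + x) (p(x, N) = (4 + x)*x + N = x*(4 + x) + N = N + x*(4 + x))
-p(W(4 + c*(-1)), V(22)) = -(-25 + (-2 + (4 + 1*(-1)))*(4 + (-2 + (4 + 1*(-1))))) = -(-25 + (-2 + (4 - 1))*(4 + (-2 + (4 - 1)))) = -(-25 + (-2 + 3)*(4 + (-2 + 3))) = -(-25 + 1*(4 + 1)) = -(-25 + 1*5) = -(-25 + 5) = -1*(-20) = 20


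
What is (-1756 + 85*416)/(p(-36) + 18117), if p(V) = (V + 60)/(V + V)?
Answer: 50406/27175 ≈ 1.8549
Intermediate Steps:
p(V) = (60 + V)/(2*V) (p(V) = (60 + V)/((2*V)) = (60 + V)*(1/(2*V)) = (60 + V)/(2*V))
(-1756 + 85*416)/(p(-36) + 18117) = (-1756 + 85*416)/((½)*(60 - 36)/(-36) + 18117) = (-1756 + 35360)/((½)*(-1/36)*24 + 18117) = 33604/(-⅓ + 18117) = 33604/(54350/3) = 33604*(3/54350) = 50406/27175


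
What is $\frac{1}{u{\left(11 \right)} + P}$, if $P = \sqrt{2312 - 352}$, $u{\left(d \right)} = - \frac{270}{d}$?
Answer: $\frac{297}{16426} + \frac{847 \sqrt{10}}{82130} \approx 0.050693$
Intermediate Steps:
$P = 14 \sqrt{10}$ ($P = \sqrt{1960} = 14 \sqrt{10} \approx 44.272$)
$\frac{1}{u{\left(11 \right)} + P} = \frac{1}{- \frac{270}{11} + 14 \sqrt{10}}$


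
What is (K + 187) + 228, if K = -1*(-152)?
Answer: 567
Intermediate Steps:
K = 152
(K + 187) + 228 = (152 + 187) + 228 = 339 + 228 = 567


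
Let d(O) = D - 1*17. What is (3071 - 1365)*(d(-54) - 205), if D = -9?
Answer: -394086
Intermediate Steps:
d(O) = -26 (d(O) = -9 - 1*17 = -9 - 17 = -26)
(3071 - 1365)*(d(-54) - 205) = (3071 - 1365)*(-26 - 205) = 1706*(-231) = -394086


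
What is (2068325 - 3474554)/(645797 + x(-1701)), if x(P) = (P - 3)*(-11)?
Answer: -1406229/664541 ≈ -2.1161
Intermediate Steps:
x(P) = 33 - 11*P (x(P) = (-3 + P)*(-11) = 33 - 11*P)
(2068325 - 3474554)/(645797 + x(-1701)) = (2068325 - 3474554)/(645797 + (33 - 11*(-1701))) = -1406229/(645797 + (33 + 18711)) = -1406229/(645797 + 18744) = -1406229/664541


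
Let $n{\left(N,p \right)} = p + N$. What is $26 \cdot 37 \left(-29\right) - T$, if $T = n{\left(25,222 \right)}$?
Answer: $-28145$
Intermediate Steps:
$n{\left(N,p \right)} = N + p$
$T = 247$ ($T = 25 + 222 = 247$)
$26 \cdot 37 \left(-29\right) - T = 26 \cdot 37 \left(-29\right) - 247 = 962 \left(-29\right) - 247 = -27898 - 247 = -28145$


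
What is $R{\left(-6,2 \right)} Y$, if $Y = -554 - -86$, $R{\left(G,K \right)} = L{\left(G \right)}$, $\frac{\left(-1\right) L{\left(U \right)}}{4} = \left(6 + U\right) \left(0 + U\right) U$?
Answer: $0$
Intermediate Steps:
$L{\left(U \right)} = - 4 U^{2} \left(6 + U\right)$ ($L{\left(U \right)} = - 4 \left(6 + U\right) \left(0 + U\right) U = - 4 \left(6 + U\right) U U = - 4 \left(6 + U\right) U^{2} = - 4 U^{2} \left(6 + U\right)$)
$R{\left(G,K \right)} = 4 G^{2} \left(-6 - G\right)$
$Y = -468$ ($Y = -554 + 86 = -468$)
$R{\left(-6,2 \right)} Y = 4 \left(-6\right)^{2} \left(-6 - -6\right) \left(-468\right) = 4 \cdot 36 \left(-6 + 6\right) \left(-468\right) = 4 \cdot 36 \cdot 0 \left(-468\right) = 0 \left(-468\right) = 0$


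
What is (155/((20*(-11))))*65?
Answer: -2015/44 ≈ -45.795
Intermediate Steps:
(155/((20*(-11))))*65 = (155/(-220))*65 = (155*(-1/220))*65 = -31/44*65 = -2015/44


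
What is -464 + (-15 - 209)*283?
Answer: -63856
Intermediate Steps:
-464 + (-15 - 209)*283 = -464 - 224*283 = -464 - 63392 = -63856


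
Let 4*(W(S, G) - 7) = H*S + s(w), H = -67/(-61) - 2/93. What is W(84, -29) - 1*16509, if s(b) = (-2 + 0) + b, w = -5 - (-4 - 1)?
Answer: -62326929/3782 ≈ -16480.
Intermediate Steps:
w = 0 (w = -5 - 1*(-5) = -5 + 5 = 0)
s(b) = -2 + b
H = 6109/5673 (H = -67*(-1/61) - 2*1/93 = 67/61 - 2/93 = 6109/5673 ≈ 1.0769)
W(S, G) = 13/2 + 6109*S/22692 (W(S, G) = 7 + (6109*S/5673 + (-2 + 0))/4 = 7 + (6109*S/5673 - 2)/4 = 7 + (-2 + 6109*S/5673)/4 = 7 + (-½ + 6109*S/22692) = 13/2 + 6109*S/22692)
W(84, -29) - 1*16509 = (13/2 + (6109/22692)*84) - 1*16509 = (13/2 + 42763/1891) - 16509 = 110109/3782 - 16509 = -62326929/3782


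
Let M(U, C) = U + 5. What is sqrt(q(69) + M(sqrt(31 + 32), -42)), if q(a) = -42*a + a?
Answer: sqrt(-2824 + 3*sqrt(7)) ≈ 53.067*I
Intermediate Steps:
M(U, C) = 5 + U
q(a) = -41*a
sqrt(q(69) + M(sqrt(31 + 32), -42)) = sqrt(-41*69 + (5 + sqrt(31 + 32))) = sqrt(-2829 + (5 + sqrt(63))) = sqrt(-2829 + (5 + 3*sqrt(7))) = sqrt(-2824 + 3*sqrt(7))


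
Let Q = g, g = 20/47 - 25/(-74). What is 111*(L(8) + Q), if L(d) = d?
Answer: 91437/94 ≈ 972.73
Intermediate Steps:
g = 2655/3478 (g = 20*(1/47) - 25*(-1/74) = 20/47 + 25/74 = 2655/3478 ≈ 0.76337)
Q = 2655/3478 ≈ 0.76337
111*(L(8) + Q) = 111*(8 + 2655/3478) = 111*(30479/3478) = 91437/94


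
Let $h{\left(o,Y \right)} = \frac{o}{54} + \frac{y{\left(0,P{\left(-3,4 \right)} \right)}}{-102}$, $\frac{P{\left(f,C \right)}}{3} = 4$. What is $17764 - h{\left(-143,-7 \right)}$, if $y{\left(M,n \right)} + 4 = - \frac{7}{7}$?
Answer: $\frac{8154869}{459} \approx 17767.0$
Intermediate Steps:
$P{\left(f,C \right)} = 12$ ($P{\left(f,C \right)} = 3 \cdot 4 = 12$)
$y{\left(M,n \right)} = -5$ ($y{\left(M,n \right)} = -4 - \frac{7}{7} = -4 - 1 = -5$)
$h{\left(o,Y \right)} = \frac{5}{102} + \frac{o}{54}$ ($h{\left(o,Y \right)} = \frac{o}{54} - \frac{5}{-102} = o \frac{1}{54} - - \frac{5}{102} = \frac{o}{54} + \frac{5}{102} = \frac{5}{102} + \frac{o}{54}$)
$17764 - h{\left(-143,-7 \right)} = 17764 - \left(\frac{5}{102} + \frac{1}{54} \left(-143\right)\right) = 17764 - \left(\frac{5}{102} - \frac{143}{54}\right) = 17764 - - \frac{1193}{459} = 17764 + \frac{1193}{459} = \frac{8154869}{459}$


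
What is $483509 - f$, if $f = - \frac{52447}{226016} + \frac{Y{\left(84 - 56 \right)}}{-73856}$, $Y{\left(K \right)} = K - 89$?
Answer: $\frac{252220138109185}{521644928} \approx 4.8351 \cdot 10^{5}$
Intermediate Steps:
$Y{\left(K \right)} = -89 + K$ ($Y{\left(K \right)} = K - 89 = -89 + K$)
$f = - \frac{120616833}{521644928}$ ($f = - \frac{52447}{226016} + \frac{-89 + \left(84 - 56\right)}{-73856} = \left(-52447\right) \frac{1}{226016} + \left(-89 + 28\right) \left(- \frac{1}{73856}\right) = - \frac{52447}{226016} - - \frac{61}{73856} = - \frac{52447}{226016} + \frac{61}{73856} = - \frac{120616833}{521644928} \approx -0.23122$)
$483509 - f = 483509 - - \frac{120616833}{521644928} = 483509 + \frac{120616833}{521644928} = \frac{252220138109185}{521644928}$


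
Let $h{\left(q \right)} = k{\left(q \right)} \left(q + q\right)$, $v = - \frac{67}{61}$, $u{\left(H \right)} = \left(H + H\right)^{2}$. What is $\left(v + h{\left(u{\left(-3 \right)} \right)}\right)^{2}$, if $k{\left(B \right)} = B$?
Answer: $\frac{24978222025}{3721} \approx 6.7128 \cdot 10^{6}$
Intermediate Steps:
$u{\left(H \right)} = 4 H^{2}$ ($u{\left(H \right)} = \left(2 H\right)^{2} = 4 H^{2}$)
$v = - \frac{67}{61}$ ($v = \left(-67\right) \frac{1}{61} = - \frac{67}{61} \approx -1.0984$)
$h{\left(q \right)} = 2 q^{2}$ ($h{\left(q \right)} = q \left(q + q\right) = q 2 q = 2 q^{2}$)
$\left(v + h{\left(u{\left(-3 \right)} \right)}\right)^{2} = \left(- \frac{67}{61} + 2 \left(4 \left(-3\right)^{2}\right)^{2}\right)^{2} = \left(- \frac{67}{61} + 2 \left(4 \cdot 9\right)^{2}\right)^{2} = \left(- \frac{67}{61} + 2 \cdot 36^{2}\right)^{2} = \left(- \frac{67}{61} + 2 \cdot 1296\right)^{2} = \left(- \frac{67}{61} + 2592\right)^{2} = \left(\frac{158045}{61}\right)^{2} = \frac{24978222025}{3721}$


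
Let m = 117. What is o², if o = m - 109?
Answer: 64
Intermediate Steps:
o = 8 (o = 117 - 109 = 8)
o² = 8² = 64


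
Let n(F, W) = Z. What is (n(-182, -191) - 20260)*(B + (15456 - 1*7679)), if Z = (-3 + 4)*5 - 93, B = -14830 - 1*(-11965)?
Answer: -99949376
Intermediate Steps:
B = -2865 (B = -14830 + 11965 = -2865)
Z = -88 (Z = 1*5 - 93 = 5 - 93 = -88)
n(F, W) = -88
(n(-182, -191) - 20260)*(B + (15456 - 1*7679)) = (-88 - 20260)*(-2865 + (15456 - 1*7679)) = -20348*(-2865 + (15456 - 7679)) = -20348*(-2865 + 7777) = -20348*4912 = -99949376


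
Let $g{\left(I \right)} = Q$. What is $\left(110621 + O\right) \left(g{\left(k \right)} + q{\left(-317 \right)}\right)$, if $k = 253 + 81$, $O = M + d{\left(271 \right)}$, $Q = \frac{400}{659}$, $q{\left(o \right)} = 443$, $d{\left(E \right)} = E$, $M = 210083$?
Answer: $\frac{93832868575}{659} \approx 1.4239 \cdot 10^{8}$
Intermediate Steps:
$Q = \frac{400}{659}$ ($Q = 400 \cdot \frac{1}{659} = \frac{400}{659} \approx 0.60698$)
$O = 210354$ ($O = 210083 + 271 = 210354$)
$k = 334$
$g{\left(I \right)} = \frac{400}{659}$
$\left(110621 + O\right) \left(g{\left(k \right)} + q{\left(-317 \right)}\right) = \left(110621 + 210354\right) \left(\frac{400}{659} + 443\right) = 320975 \cdot \frac{292337}{659} = \frac{93832868575}{659}$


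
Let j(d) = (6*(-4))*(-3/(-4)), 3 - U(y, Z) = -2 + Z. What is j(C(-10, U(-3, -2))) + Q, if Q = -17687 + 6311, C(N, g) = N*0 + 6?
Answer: -11394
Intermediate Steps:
U(y, Z) = 5 - Z (U(y, Z) = 3 - (-2 + Z) = 3 + (2 - Z) = 5 - Z)
C(N, g) = 6 (C(N, g) = 0 + 6 = 6)
j(d) = -18 (j(d) = -(-72)*(-1)/4 = -24*¾ = -18)
Q = -11376
j(C(-10, U(-3, -2))) + Q = -18 - 11376 = -11394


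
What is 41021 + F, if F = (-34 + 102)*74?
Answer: 46053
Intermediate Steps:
F = 5032 (F = 68*74 = 5032)
41021 + F = 41021 + 5032 = 46053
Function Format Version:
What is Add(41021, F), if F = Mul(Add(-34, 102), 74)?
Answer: 46053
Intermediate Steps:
F = 5032 (F = Mul(68, 74) = 5032)
Add(41021, F) = Add(41021, 5032) = 46053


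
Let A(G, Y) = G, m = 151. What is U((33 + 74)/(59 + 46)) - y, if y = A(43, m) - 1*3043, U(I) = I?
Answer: 315107/105 ≈ 3001.0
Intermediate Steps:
y = -3000 (y = 43 - 1*3043 = 43 - 3043 = -3000)
U((33 + 74)/(59 + 46)) - y = (33 + 74)/(59 + 46) - 1*(-3000) = 107/105 + 3000 = 315107/105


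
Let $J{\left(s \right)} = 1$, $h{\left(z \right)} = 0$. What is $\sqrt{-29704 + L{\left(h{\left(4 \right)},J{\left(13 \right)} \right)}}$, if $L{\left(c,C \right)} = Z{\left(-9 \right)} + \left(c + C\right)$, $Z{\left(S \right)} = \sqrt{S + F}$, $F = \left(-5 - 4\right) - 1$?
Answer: $\sqrt{-29703 + i \sqrt{19}} \approx 0.013 + 172.35 i$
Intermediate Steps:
$F = -10$ ($F = -9 - 1 = -10$)
$Z{\left(S \right)} = \sqrt{-10 + S}$ ($Z{\left(S \right)} = \sqrt{S - 10} = \sqrt{-10 + S}$)
$L{\left(c,C \right)} = C + c + i \sqrt{19}$ ($L{\left(c,C \right)} = \sqrt{-10 - 9} + \left(c + C\right) = \sqrt{-19} + \left(C + c\right) = i \sqrt{19} + \left(C + c\right) = C + c + i \sqrt{19}$)
$\sqrt{-29704 + L{\left(h{\left(4 \right)},J{\left(13 \right)} \right)}} = \sqrt{-29704 + \left(1 + 0 + i \sqrt{19}\right)} = \sqrt{-29704 + \left(1 + i \sqrt{19}\right)} = \sqrt{-29703 + i \sqrt{19}}$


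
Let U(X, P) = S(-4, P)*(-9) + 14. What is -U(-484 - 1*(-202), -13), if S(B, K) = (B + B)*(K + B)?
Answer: 1210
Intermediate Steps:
S(B, K) = 2*B*(B + K) (S(B, K) = (2*B)*(B + K) = 2*B*(B + K))
U(X, P) = -274 + 72*P (U(X, P) = (2*(-4)*(-4 + P))*(-9) + 14 = (32 - 8*P)*(-9) + 14 = (-288 + 72*P) + 14 = -274 + 72*P)
-U(-484 - 1*(-202), -13) = -(-274 + 72*(-13)) = -(-274 - 936) = -1*(-1210) = 1210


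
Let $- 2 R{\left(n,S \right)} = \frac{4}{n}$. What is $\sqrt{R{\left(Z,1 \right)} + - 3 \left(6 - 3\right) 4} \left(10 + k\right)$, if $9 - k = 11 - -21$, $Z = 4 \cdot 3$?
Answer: $- \frac{13 i \sqrt{1302}}{6} \approx - 78.18 i$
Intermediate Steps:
$Z = 12$
$R{\left(n,S \right)} = - \frac{2}{n}$ ($R{\left(n,S \right)} = - \frac{4 \frac{1}{n}}{2} = - \frac{2}{n}$)
$k = -23$ ($k = 9 - \left(11 - -21\right) = 9 - \left(11 + 21\right) = 9 - 32 = -23$)
$\sqrt{R{\left(Z,1 \right)} + - 3 \left(6 - 3\right) 4} \left(10 + k\right) = \sqrt{- \frac{2}{12} + - 3 \left(6 - 3\right) 4} \left(10 - 23\right) = \sqrt{\left(-2\right) \frac{1}{12} + - 3 \left(6 - 3\right) 4} \left(-13\right) = \sqrt{- \frac{1}{6} + \left(-3\right) 3 \cdot 4} \left(-13\right) = \sqrt{- \frac{1}{6} - 36} \left(-13\right) = \sqrt{- \frac{217}{6}} \left(-13\right) = \frac{i \sqrt{1302}}{6} \left(-13\right) = - \frac{13 i \sqrt{1302}}{6}$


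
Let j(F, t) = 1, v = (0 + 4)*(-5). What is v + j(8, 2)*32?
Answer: 12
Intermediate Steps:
v = -20 (v = 4*(-5) = -20)
v + j(8, 2)*32 = -20 + 1*32 = -20 + 32 = 12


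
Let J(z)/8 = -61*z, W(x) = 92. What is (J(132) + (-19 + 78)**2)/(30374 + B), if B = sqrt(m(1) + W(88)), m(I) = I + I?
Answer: -925419845/461289891 + 60935*sqrt(94)/922579782 ≈ -2.0055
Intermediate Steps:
m(I) = 2*I
B = sqrt(94) (B = sqrt(2*1 + 92) = sqrt(2 + 92) = sqrt(94) ≈ 9.6954)
J(z) = -488*z (J(z) = 8*(-61*z) = -488*z)
(J(132) + (-19 + 78)**2)/(30374 + B) = (-488*132 + (-19 + 78)**2)/(30374 + sqrt(94)) = (-64416 + 59**2)/(30374 + sqrt(94)) = (-64416 + 3481)/(30374 + sqrt(94)) = -60935/(30374 + sqrt(94))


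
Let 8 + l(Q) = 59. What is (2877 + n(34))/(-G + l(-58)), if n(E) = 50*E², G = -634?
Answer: 60677/685 ≈ 88.580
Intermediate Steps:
l(Q) = 51 (l(Q) = -8 + 59 = 51)
(2877 + n(34))/(-G + l(-58)) = (2877 + 50*34²)/(-1*(-634) + 51) = (2877 + 50*1156)/(634 + 51) = (2877 + 57800)/685 = 60677*(1/685) = 60677/685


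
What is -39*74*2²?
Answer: -11544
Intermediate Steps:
-39*74*2² = -2886*4 = -11544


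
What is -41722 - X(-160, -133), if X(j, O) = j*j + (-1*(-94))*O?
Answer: -54820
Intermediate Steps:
X(j, O) = j**2 + 94*O
-41722 - X(-160, -133) = -41722 - ((-160)**2 + 94*(-133)) = -41722 - (25600 - 12502) = -41722 - 1*13098 = -41722 - 13098 = -54820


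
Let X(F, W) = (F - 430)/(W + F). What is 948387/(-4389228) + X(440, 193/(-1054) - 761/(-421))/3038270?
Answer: -6274011174690078433/29036739717136316484 ≈ -0.21607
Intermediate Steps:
X(F, W) = (-430 + F)/(F + W)
948387/(-4389228) + X(440, 193/(-1054) - 761/(-421))/3038270 = 948387/(-4389228) + ((-430 + 440)/(440 + (193/(-1054) - 761/(-421))))/3038270 = 948387*(-1/4389228) + (10/(440 + (193*(-1/1054) - 761*(-1/421))))*(1/3038270) = -316129/1463076 + (10/(440 + (-193/1054 + 761/421)))*(1/3038270) = -316129/1463076 + (10/(440 + 720841/443734))*(1/3038270) = -316129/1463076 + (10/(195963801/443734))*(1/3038270) = -316129/1463076 + ((443734/195963801)*10)*(1/3038270) = -316129/1463076 + (4437340/195963801)*(1/3038270) = -316129/1463076 + 443734/59539093766427 = -6274011174690078433/29036739717136316484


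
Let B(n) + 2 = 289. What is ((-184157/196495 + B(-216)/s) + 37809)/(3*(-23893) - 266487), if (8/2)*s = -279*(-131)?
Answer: -135763114811431/1214302663342665 ≈ -0.11180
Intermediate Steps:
s = 36549/4 (s = (-279*(-131))/4 = (¼)*36549 = 36549/4 ≈ 9137.3)
B(n) = 287 (B(n) = -2 + 289 = 287)
((-184157/196495 + B(-216)/s) + 37809)/(3*(-23893) - 266487) = ((-184157/196495 + 287/(36549/4)) + 37809)/(3*(-23893) - 266487) = ((-184157*1/196495 + 287*(4/36549)) + 37809)/(-71679 - 266487) = ((-184157/196495 + 1148/36549) + 37809)/(-338166) = (-6505177933/7181695755 + 37809)*(-1/338166) = (271526229622862/7181695755)*(-1/338166) = -135763114811431/1214302663342665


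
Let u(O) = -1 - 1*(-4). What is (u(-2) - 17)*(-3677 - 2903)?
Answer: 92120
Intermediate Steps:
u(O) = 3 (u(O) = -1 + 4 = 3)
(u(-2) - 17)*(-3677 - 2903) = (3 - 17)*(-3677 - 2903) = -14*(-6580) = 92120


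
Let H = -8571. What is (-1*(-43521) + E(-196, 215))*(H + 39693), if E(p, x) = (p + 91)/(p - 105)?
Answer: 58242270996/43 ≈ 1.3545e+9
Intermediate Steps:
E(p, x) = (91 + p)/(-105 + p)
(-1*(-43521) + E(-196, 215))*(H + 39693) = (-1*(-43521) + (91 - 196)/(-105 - 196))*(-8571 + 39693) = (43521 - 105/(-301))*31122 = (43521 - 1/301*(-105))*31122 = (43521 + 15/43)*31122 = (1871418/43)*31122 = 58242270996/43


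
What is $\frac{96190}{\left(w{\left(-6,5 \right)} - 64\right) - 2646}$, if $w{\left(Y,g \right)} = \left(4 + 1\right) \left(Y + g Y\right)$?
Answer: $- \frac{9619}{289} \approx -33.284$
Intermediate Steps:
$w{\left(Y,g \right)} = 5 Y + 5 Y g$ ($w{\left(Y,g \right)} = 5 \left(Y + Y g\right) = 5 Y + 5 Y g$)
$\frac{96190}{\left(w{\left(-6,5 \right)} - 64\right) - 2646} = \frac{96190}{\left(5 \left(-6\right) \left(1 + 5\right) - 64\right) - 2646} = \frac{96190}{\left(5 \left(-6\right) 6 - 64\right) - 2646} = \frac{96190}{\left(-180 - 64\right) - 2646} = \frac{96190}{-244 - 2646} = \frac{96190}{-2890} = 96190 \left(- \frac{1}{2890}\right) = - \frac{9619}{289}$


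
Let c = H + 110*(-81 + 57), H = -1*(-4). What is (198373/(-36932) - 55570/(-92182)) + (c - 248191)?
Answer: -60996295227121/243176116 ≈ -2.5083e+5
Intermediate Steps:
H = 4
c = -2636 (c = 4 + 110*(-81 + 57) = 4 + 110*(-24) = 4 - 2640 = -2636)
(198373/(-36932) - 55570/(-92182)) + (c - 248191) = (198373/(-36932) - 55570/(-92182)) + (-2636 - 248191) = (198373*(-1/36932) - 55570*(-1/92182)) - 250827 = (-28339/5276 + 27785/46091) - 250827 = -1159579189/243176116 - 250827 = -60996295227121/243176116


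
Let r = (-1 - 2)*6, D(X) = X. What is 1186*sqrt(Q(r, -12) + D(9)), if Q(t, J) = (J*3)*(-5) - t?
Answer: 3558*sqrt(23) ≈ 17064.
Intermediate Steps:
r = -18 (r = -3*6 = -18)
Q(t, J) = -t - 15*J (Q(t, J) = (3*J)*(-5) - t = -15*J - t = -t - 15*J)
1186*sqrt(Q(r, -12) + D(9)) = 1186*sqrt((-1*(-18) - 15*(-12)) + 9) = 1186*sqrt((18 + 180) + 9) = 1186*sqrt(198 + 9) = 1186*sqrt(207) = 1186*(3*sqrt(23)) = 3558*sqrt(23)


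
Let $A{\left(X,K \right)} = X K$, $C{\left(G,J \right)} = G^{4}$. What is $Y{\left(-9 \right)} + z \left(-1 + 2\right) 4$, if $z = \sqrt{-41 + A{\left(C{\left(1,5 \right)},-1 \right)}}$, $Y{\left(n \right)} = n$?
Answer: $-9 + 4 i \sqrt{42} \approx -9.0 + 25.923 i$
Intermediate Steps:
$A{\left(X,K \right)} = K X$
$z = i \sqrt{42}$ ($z = \sqrt{-41 - 1^{4}} = \sqrt{-41 - 1} = \sqrt{-42} = i \sqrt{42} \approx 6.4807 i$)
$Y{\left(-9 \right)} + z \left(-1 + 2\right) 4 = -9 + i \sqrt{42} \left(-1 + 2\right) 4 = -9 + i \sqrt{42} \cdot 1 \cdot 4 = -9 + i \sqrt{42} \cdot 4 = -9 + 4 i \sqrt{42}$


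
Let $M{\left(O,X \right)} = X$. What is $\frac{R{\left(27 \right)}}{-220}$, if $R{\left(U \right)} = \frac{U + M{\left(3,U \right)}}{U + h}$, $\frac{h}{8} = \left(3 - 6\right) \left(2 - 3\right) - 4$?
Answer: $- \frac{27}{2090} \approx -0.012919$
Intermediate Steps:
$h = -8$ ($h = 8 \left(\left(3 - 6\right) \left(2 - 3\right) - 4\right) = 8 \left(\left(-3\right) \left(-1\right) - 4\right) = 8 \left(3 - 4\right) = 8 \left(-1\right) = -8$)
$R{\left(U \right)} = \frac{2 U}{-8 + U}$ ($R{\left(U \right)} = \frac{U + U}{U - 8} = \frac{2 U}{-8 + U}$)
$\frac{R{\left(27 \right)}}{-220} = \frac{2 \cdot 27 \frac{1}{-8 + 27}}{-220} = 2 \cdot 27 \cdot \frac{1}{19} \left(- \frac{1}{220}\right) = \frac{54}{19} \left(- \frac{1}{220}\right) = - \frac{27}{2090}$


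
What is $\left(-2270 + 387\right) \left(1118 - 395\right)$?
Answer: $-1361409$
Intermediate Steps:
$\left(-2270 + 387\right) \left(1118 - 395\right) = \left(-1883\right) 723 = -1361409$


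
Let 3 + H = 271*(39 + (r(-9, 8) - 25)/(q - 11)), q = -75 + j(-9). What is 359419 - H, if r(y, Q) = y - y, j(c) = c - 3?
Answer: 34180819/98 ≈ 3.4878e+5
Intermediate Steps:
j(c) = -3 + c
q = -87 (q = -75 + (-3 - 9) = -75 - 12 = -87)
r(y, Q) = 0
H = 1042243/98 (H = -3 + 271*(39 + (0 - 25)/(-87 - 11)) = -3 + 271*(39 - 25/(-98)) = -3 + 271*(39 - 25*(-1/98)) = -3 + 271*(39 + 25/98) = -3 + 271*(3847/98) = -3 + 1042537/98 = 1042243/98 ≈ 10635.)
359419 - H = 359419 - 1*1042243/98 = 359419 - 1042243/98 = 34180819/98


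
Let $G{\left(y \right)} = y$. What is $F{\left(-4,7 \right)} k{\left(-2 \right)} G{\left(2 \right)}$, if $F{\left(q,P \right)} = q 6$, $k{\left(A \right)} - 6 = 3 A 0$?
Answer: $-288$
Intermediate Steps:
$k{\left(A \right)} = 6$ ($k{\left(A \right)} = 6 + 3 A 0 = 6 + 0 = 6$)
$F{\left(q,P \right)} = 6 q$
$F{\left(-4,7 \right)} k{\left(-2 \right)} G{\left(2 \right)} = 6 \left(-4\right) 6 \cdot 2 = \left(-24\right) 6 \cdot 2 = \left(-144\right) 2 = -288$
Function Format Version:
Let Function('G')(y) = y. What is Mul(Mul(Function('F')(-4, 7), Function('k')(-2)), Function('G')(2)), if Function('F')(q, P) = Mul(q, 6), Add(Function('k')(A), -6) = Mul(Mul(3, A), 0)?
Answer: -288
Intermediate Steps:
Function('k')(A) = 6 (Function('k')(A) = Add(6, Mul(Mul(3, A), 0)) = Add(6, 0) = 6)
Function('F')(q, P) = Mul(6, q)
Mul(Mul(Function('F')(-4, 7), Function('k')(-2)), Function('G')(2)) = Mul(Mul(Mul(6, -4), 6), 2) = Mul(Mul(-24, 6), 2) = Mul(-144, 2) = -288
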